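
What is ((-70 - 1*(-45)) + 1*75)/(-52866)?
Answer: -25/26433 ≈ -0.00094579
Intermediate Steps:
((-70 - 1*(-45)) + 1*75)/(-52866) = ((-70 + 45) + 75)*(-1/52866) = (-25 + 75)*(-1/52866) = 50*(-1/52866) = -25/26433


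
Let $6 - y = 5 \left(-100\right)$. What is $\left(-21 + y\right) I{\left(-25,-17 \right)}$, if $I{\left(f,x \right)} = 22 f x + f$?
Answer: $4522625$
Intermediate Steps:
$I{\left(f,x \right)} = f + 22 f x$ ($I{\left(f,x \right)} = 22 f x + f = f + 22 f x$)
$y = 506$ ($y = 6 - 5 \left(-100\right) = 6 - -500 = 6 + 500 = 506$)
$\left(-21 + y\right) I{\left(-25,-17 \right)} = \left(-21 + 506\right) \left(- 25 \left(1 + 22 \left(-17\right)\right)\right) = 485 \left(- 25 \left(1 - 374\right)\right) = 485 \left(\left(-25\right) \left(-373\right)\right) = 485 \cdot 9325 = 4522625$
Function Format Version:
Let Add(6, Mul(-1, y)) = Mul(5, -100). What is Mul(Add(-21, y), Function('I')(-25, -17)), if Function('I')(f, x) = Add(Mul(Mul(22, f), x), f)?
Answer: 4522625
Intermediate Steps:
Function('I')(f, x) = Add(f, Mul(22, f, x)) (Function('I')(f, x) = Add(Mul(22, f, x), f) = Add(f, Mul(22, f, x)))
y = 506 (y = Add(6, Mul(-1, Mul(5, -100))) = Add(6, Mul(-1, -500)) = Add(6, 500) = 506)
Mul(Add(-21, y), Function('I')(-25, -17)) = Mul(Add(-21, 506), Mul(-25, Add(1, Mul(22, -17)))) = Mul(485, Mul(-25, Add(1, -374))) = Mul(485, Mul(-25, -373)) = Mul(485, 9325) = 4522625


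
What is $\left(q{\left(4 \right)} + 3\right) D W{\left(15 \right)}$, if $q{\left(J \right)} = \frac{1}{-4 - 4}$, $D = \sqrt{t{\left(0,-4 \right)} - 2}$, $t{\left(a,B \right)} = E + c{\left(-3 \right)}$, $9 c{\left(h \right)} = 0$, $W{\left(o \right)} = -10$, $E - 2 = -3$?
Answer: $- \frac{115 i \sqrt{3}}{4} \approx - 49.796 i$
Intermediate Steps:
$E = -1$ ($E = 2 - 3 = -1$)
$c{\left(h \right)} = 0$ ($c{\left(h \right)} = \frac{1}{9} \cdot 0 = 0$)
$t{\left(a,B \right)} = -1$ ($t{\left(a,B \right)} = -1 + 0 = -1$)
$D = i \sqrt{3}$ ($D = \sqrt{-1 - 2} = \sqrt{-3} = i \sqrt{3} \approx 1.732 i$)
$q{\left(J \right)} = - \frac{1}{8}$ ($q{\left(J \right)} = \frac{1}{-8} = - \frac{1}{8}$)
$\left(q{\left(4 \right)} + 3\right) D W{\left(15 \right)} = \left(- \frac{1}{8} + 3\right) i \sqrt{3} \left(-10\right) = \frac{23 i \sqrt{3}}{8} \left(-10\right) = - \frac{115 i \sqrt{3}}{4}$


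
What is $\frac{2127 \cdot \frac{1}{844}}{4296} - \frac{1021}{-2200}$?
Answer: $\frac{154443571}{332367200} \approx 0.46468$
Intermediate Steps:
$\frac{2127 \cdot \frac{1}{844}}{4296} - \frac{1021}{-2200} = 2127 \cdot \frac{1}{844} \cdot \frac{1}{4296} - - \frac{1021}{2200} = \frac{2127}{844} \cdot \frac{1}{4296} + \frac{1021}{2200} = \frac{709}{1208608} + \frac{1021}{2200} = \frac{154443571}{332367200}$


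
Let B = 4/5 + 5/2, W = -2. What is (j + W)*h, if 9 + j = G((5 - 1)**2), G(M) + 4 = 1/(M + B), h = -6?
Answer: 17310/193 ≈ 89.689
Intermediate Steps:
B = 33/10 (B = 4*(1/5) + 5*(1/2) = 4/5 + 5/2 = 33/10 ≈ 3.3000)
G(M) = -4 + 1/(33/10 + M) (G(M) = -4 + 1/(M + 33/10) = -4 + 1/(33/10 + M))
j = -2499/193 (j = -9 + 2*(-61 - 20*(5 - 1)**2)/(33 + 10*(5 - 1)**2) = -9 + 2*(-61 - 20*4**2)/(33 + 10*4**2) = -9 + 2*(-61 - 20*16)/(33 + 10*16) = -9 + 2*(-61 - 320)/(33 + 160) = -9 + 2*(-381)/193 = -9 + 2*(1/193)*(-381) = -9 - 762/193 = -2499/193 ≈ -12.948)
(j + W)*h = (-2499/193 - 2)*(-6) = -2885/193*(-6) = 17310/193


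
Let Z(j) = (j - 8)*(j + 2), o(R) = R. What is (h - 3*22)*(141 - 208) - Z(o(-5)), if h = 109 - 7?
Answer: -2451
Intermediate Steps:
Z(j) = (-8 + j)*(2 + j)
h = 102
(h - 3*22)*(141 - 208) - Z(o(-5)) = (102 - 3*22)*(141 - 208) - (-16 + (-5)² - 6*(-5)) = (102 - 66)*(-67) - (-16 + 25 + 30) = 36*(-67) - 1*39 = -2412 - 39 = -2451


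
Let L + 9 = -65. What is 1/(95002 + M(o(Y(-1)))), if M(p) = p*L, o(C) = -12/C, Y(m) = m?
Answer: 1/94114 ≈ 1.0625e-5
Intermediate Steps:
L = -74 (L = -9 - 65 = -74)
M(p) = -74*p (M(p) = p*(-74) = -74*p)
1/(95002 + M(o(Y(-1)))) = 1/(95002 - (-888)/(-1)) = 1/(95002 - (-888)*(-1)) = 1/(95002 - 74*12) = 1/(95002 - 888) = 1/94114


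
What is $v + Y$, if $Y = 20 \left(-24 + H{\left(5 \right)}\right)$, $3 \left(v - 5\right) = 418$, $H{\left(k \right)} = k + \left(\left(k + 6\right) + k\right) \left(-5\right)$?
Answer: $- \frac{5507}{3} \approx -1835.7$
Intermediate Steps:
$H{\left(k \right)} = -30 - 9 k$ ($H{\left(k \right)} = k + \left(\left(6 + k\right) + k\right) \left(-5\right) = k + \left(6 + 2 k\right) \left(-5\right) = k - \left(30 + 10 k\right) = -30 - 9 k$)
$v = \frac{433}{3}$ ($v = 5 + \frac{1}{3} \cdot 418 = 5 + \frac{418}{3} = \frac{433}{3} \approx 144.33$)
$Y = -1980$ ($Y = 20 \left(-24 - 75\right) = 20 \left(-99\right) = -1980$)
$v + Y = \frac{433}{3} - 1980 = - \frac{5507}{3}$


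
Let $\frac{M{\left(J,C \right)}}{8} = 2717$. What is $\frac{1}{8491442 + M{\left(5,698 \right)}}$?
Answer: $\frac{1}{8513178} \approx 1.1746 \cdot 10^{-7}$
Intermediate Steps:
$M{\left(J,C \right)} = 21736$ ($M{\left(J,C \right)} = 8 \cdot 2717 = 21736$)
$\frac{1}{8491442 + M{\left(5,698 \right)}} = \frac{1}{8491442 + 21736} = \frac{1}{8513178}$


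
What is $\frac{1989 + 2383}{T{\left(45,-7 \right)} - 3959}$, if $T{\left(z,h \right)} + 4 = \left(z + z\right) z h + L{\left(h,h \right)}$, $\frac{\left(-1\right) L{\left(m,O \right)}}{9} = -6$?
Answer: $- \frac{4372}{32259} \approx -0.13553$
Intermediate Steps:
$L{\left(m,O \right)} = 54$ ($L{\left(m,O \right)} = \left(-9\right) \left(-6\right) = 54$)
$T{\left(z,h \right)} = 50 + 2 h z^{2}$ ($T{\left(z,h \right)} = -4 + \left(\left(z + z\right) z h + 54\right) = -4 + \left(2 z z h + 54\right) = -4 + \left(2 z^{2} h + 54\right) = -4 + \left(2 h z^{2} + 54\right) = -4 + \left(54 + 2 h z^{2}\right) = 50 + 2 h z^{2}$)
$\frac{1989 + 2383}{T{\left(45,-7 \right)} - 3959} = \frac{1989 + 2383}{\left(50 + 2 \left(-7\right) 45^{2}\right) - 3959} = \frac{4372}{\left(50 + 2 \left(-7\right) 2025\right) - 3959} = \frac{4372}{\left(50 - 28350\right) - 3959} = \frac{4372}{-28300 - 3959} = \frac{4372}{-32259} = 4372 \left(- \frac{1}{32259}\right) = - \frac{4372}{32259}$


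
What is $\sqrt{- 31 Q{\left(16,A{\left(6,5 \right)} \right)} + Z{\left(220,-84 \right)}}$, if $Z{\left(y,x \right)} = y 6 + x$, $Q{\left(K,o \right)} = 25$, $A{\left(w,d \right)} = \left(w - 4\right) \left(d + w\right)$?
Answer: $\sqrt{461} \approx 21.471$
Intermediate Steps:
$A{\left(w,d \right)} = \left(-4 + w\right) \left(d + w\right)$
$Z{\left(y,x \right)} = x + 6 y$ ($Z{\left(y,x \right)} = 6 y + x = x + 6 y$)
$\sqrt{- 31 Q{\left(16,A{\left(6,5 \right)} \right)} + Z{\left(220,-84 \right)}} = \sqrt{\left(-31\right) 25 + \left(-84 + 6 \cdot 220\right)} = \sqrt{-775 + \left(-84 + 1320\right)} = \sqrt{-775 + 1236} = \sqrt{461}$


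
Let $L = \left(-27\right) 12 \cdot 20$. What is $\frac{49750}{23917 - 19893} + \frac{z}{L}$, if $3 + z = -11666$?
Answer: $\frac{46167007}{3259440} \approx 14.164$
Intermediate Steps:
$z = -11669$ ($z = -3 - 11666 = -11669$)
$L = -6480$ ($L = \left(-324\right) 20 = -6480$)
$\frac{49750}{23917 - 19893} + \frac{z}{L} = \frac{49750}{23917 - 19893} - \frac{11669}{-6480} = \frac{49750}{23917 - 19893} - - \frac{11669}{6480} = \frac{49750}{4024} + \frac{11669}{6480} = 49750 \cdot \frac{1}{4024} + \frac{11669}{6480} = \frac{24875}{2012} + \frac{11669}{6480} = \frac{46167007}{3259440}$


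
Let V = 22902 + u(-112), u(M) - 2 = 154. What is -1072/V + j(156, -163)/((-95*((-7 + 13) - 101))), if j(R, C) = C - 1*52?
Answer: -1463227/20809845 ≈ -0.070314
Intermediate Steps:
j(R, C) = -52 + C (j(R, C) = C - 52 = -52 + C)
u(M) = 156 (u(M) = 2 + 154 = 156)
V = 23058 (V = 22902 + 156 = 23058)
-1072/V + j(156, -163)/((-95*((-7 + 13) - 101))) = -1072/23058 + (-52 - 163)/((-95*((-7 + 13) - 101))) = -1072*1/23058 - 215*(-1/(95*(6 - 101))) = -536/11529 - 215/((-95*(-95))) = -536/11529 - 215/9025 = -536/11529 - 215*1/9025 = -536/11529 - 43/1805 = -1463227/20809845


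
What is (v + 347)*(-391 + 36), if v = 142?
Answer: -173595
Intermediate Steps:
(v + 347)*(-391 + 36) = (142 + 347)*(-391 + 36) = 489*(-355) = -173595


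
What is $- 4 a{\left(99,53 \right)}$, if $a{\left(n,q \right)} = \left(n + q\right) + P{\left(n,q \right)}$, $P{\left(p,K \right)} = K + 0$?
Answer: $-820$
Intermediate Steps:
$P{\left(p,K \right)} = K$
$a{\left(n,q \right)} = n + 2 q$ ($a{\left(n,q \right)} = \left(n + q\right) + q = n + 2 q$)
$- 4 a{\left(99,53 \right)} = - 4 \left(99 + 2 \cdot 53\right) = - 4 \left(99 + 106\right) = \left(-4\right) 205 = -820$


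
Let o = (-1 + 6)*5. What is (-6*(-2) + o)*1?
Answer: 37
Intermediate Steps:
o = 25 (o = 5*5 = 25)
(-6*(-2) + o)*1 = (-6*(-2) + 25)*1 = (12 + 25)*1 = 37*1 = 37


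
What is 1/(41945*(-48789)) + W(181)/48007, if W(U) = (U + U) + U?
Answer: 1111224802508/98244146222235 ≈ 0.011311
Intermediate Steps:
W(U) = 3*U (W(U) = 2*U + U = 3*U)
1/(41945*(-48789)) + W(181)/48007 = 1/(41945*(-48789)) + (3*181)/48007 = (1/41945)*(-1/48789) + 543*(1/48007) = -1/2046454605 + 543/48007 = 1111224802508/98244146222235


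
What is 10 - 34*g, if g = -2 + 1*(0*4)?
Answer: 78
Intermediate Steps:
g = -2 (g = -2 + 1*0 = -2 + 0 = -2)
10 - 34*g = 10 - 34*(-2) = 10 + 68 = 78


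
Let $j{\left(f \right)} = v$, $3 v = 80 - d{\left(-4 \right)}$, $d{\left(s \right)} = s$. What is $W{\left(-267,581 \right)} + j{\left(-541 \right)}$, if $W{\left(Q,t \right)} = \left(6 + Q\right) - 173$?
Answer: $-406$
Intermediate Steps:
$W{\left(Q,t \right)} = -167 + Q$
$v = 28$ ($v = \frac{80 - -4}{3} = \frac{80 + 4}{3} = \frac{1}{3} \cdot 84 = 28$)
$j{\left(f \right)} = 28$
$W{\left(-267,581 \right)} + j{\left(-541 \right)} = \left(-167 - 267\right) + 28 = -434 + 28 = -406$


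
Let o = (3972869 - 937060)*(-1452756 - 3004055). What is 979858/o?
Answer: -979858/13530026945099 ≈ -7.2421e-8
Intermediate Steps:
o = -13530026945099 (o = 3035809*(-4456811) = -13530026945099)
979858/o = 979858/(-13530026945099) = 979858*(-1/13530026945099) = -979858/13530026945099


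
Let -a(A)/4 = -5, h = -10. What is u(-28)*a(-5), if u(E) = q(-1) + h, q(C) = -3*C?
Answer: -140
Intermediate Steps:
a(A) = 20 (a(A) = -4*(-5) = 20)
u(E) = -7 (u(E) = -3*(-1) - 10 = 3 - 10 = -7)
u(-28)*a(-5) = -7*20 = -140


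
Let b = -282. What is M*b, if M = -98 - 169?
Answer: 75294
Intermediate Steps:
M = -267
M*b = -267*(-282) = 75294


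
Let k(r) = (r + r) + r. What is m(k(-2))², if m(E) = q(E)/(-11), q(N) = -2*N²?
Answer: 5184/121 ≈ 42.843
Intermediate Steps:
k(r) = 3*r (k(r) = 2*r + r = 3*r)
m(E) = 2*E²/11 (m(E) = -2*E²/(-11) = -2*E²*(-1/11) = 2*E²/11)
m(k(-2))² = (2*(3*(-2))²/11)² = ((2/11)*(-6)²)² = ((2/11)*36)² = (72/11)² = 5184/121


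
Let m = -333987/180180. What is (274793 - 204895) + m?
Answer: 4197962551/60060 ≈ 69896.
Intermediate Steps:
m = -111329/60060 (m = -333987*1/180180 = -111329/60060 ≈ -1.8536)
(274793 - 204895) + m = (274793 - 204895) - 111329/60060 = 69898 - 111329/60060 = 4197962551/60060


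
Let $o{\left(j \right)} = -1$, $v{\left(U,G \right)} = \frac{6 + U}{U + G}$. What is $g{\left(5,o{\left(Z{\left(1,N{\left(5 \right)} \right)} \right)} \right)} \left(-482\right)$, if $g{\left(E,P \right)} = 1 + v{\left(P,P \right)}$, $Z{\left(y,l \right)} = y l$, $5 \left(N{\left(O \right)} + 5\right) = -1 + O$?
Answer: $723$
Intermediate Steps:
$N{\left(O \right)} = - \frac{26}{5} + \frac{O}{5}$ ($N{\left(O \right)} = -5 + \frac{-1 + O}{5} = -5 + \left(- \frac{1}{5} + \frac{O}{5}\right) = - \frac{26}{5} + \frac{O}{5}$)
$Z{\left(y,l \right)} = l y$
$v{\left(U,G \right)} = \frac{6 + U}{G + U}$
$g{\left(E,P \right)} = 1 + \frac{6 + P}{2 P}$ ($g{\left(E,P \right)} = 1 + \frac{6 + P}{P + P} = 1 + \frac{6 + P}{2 P}$)
$g{\left(5,o{\left(Z{\left(1,N{\left(5 \right)} \right)} \right)} \right)} \left(-482\right) = \left(\frac{3}{2} + \frac{3}{-1}\right) \left(-482\right) = \left(\frac{3}{2} + 3 \left(-1\right)\right) \left(-482\right) = \left(\frac{3}{2} - 3\right) \left(-482\right) = \left(- \frac{3}{2}\right) \left(-482\right) = 723$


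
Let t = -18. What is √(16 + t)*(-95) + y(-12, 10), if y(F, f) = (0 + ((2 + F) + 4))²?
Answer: 36 - 95*I*√2 ≈ 36.0 - 134.35*I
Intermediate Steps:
y(F, f) = (6 + F)² (y(F, f) = (0 + (6 + F))² = (6 + F)²)
√(16 + t)*(-95) + y(-12, 10) = √(16 - 18)*(-95) + (6 - 12)² = √(-2)*(-95) + (-6)² = (I*√2)*(-95) + 36 = -95*I*√2 + 36 = 36 - 95*I*√2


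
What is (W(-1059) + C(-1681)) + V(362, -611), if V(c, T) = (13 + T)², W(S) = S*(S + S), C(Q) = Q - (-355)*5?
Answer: 2600660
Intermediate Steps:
C(Q) = 1775 + Q (C(Q) = Q - 1*(-1775) = Q + 1775 = 1775 + Q)
W(S) = 2*S² (W(S) = S*(2*S) = 2*S²)
(W(-1059) + C(-1681)) + V(362, -611) = (2*(-1059)² + (1775 - 1681)) + (13 - 611)² = (2*1121481 + 94) + (-598)² = (2242962 + 94) + 357604 = 2243056 + 357604 = 2600660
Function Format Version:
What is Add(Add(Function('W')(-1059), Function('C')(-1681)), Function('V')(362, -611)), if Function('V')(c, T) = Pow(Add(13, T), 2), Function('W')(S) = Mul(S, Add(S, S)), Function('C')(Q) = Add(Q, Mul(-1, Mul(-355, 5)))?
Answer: 2600660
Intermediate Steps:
Function('C')(Q) = Add(1775, Q) (Function('C')(Q) = Add(Q, Mul(-1, -1775)) = Add(Q, 1775) = Add(1775, Q))
Function('W')(S) = Mul(2, Pow(S, 2)) (Function('W')(S) = Mul(S, Mul(2, S)) = Mul(2, Pow(S, 2)))
Add(Add(Function('W')(-1059), Function('C')(-1681)), Function('V')(362, -611)) = Add(Add(Mul(2, Pow(-1059, 2)), Add(1775, -1681)), Pow(Add(13, -611), 2)) = Add(Add(Mul(2, 1121481), 94), Pow(-598, 2)) = Add(Add(2242962, 94), 357604) = Add(2243056, 357604) = 2600660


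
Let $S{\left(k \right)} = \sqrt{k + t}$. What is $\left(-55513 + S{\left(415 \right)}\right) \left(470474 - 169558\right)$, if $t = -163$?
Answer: $-16704749908 + 1805496 \sqrt{7} \approx -1.67 \cdot 10^{10}$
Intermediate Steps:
$S{\left(k \right)} = \sqrt{-163 + k}$ ($S{\left(k \right)} = \sqrt{k - 163} = \sqrt{-163 + k}$)
$\left(-55513 + S{\left(415 \right)}\right) \left(470474 - 169558\right) = \left(-55513 + \sqrt{-163 + 415}\right) \left(470474 - 169558\right) = \left(-55513 + \sqrt{252}\right) 300916 = \left(-55513 + 6 \sqrt{7}\right) 300916 = -16704749908 + 1805496 \sqrt{7}$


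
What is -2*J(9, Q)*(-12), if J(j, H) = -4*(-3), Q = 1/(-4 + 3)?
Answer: 288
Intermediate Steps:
Q = -1 (Q = 1/(-1) = -1)
J(j, H) = 12
-2*J(9, Q)*(-12) = -2*12*(-12) = -24*(-12) = 288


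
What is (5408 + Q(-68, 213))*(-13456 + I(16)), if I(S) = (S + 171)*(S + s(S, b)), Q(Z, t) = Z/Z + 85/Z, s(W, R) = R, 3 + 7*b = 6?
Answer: -1572292497/28 ≈ -5.6153e+7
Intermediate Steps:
b = 3/7 (b = -3/7 + (1/7)*6 = -3/7 + 6/7 = 3/7 ≈ 0.42857)
Q(Z, t) = 1 + 85/Z
I(S) = (171 + S)*(3/7 + S) (I(S) = (S + 171)*(S + 3/7) = (171 + S)*(3/7 + S))
(5408 + Q(-68, 213))*(-13456 + I(16)) = (5408 + (85 - 68)/(-68))*(-13456 + (513/7 + 16**2 + (1200/7)*16)) = (5408 - 1/68*17)*(-13456 + (513/7 + 256 + 19200/7)) = (5408 - 1/4)*(-13456 + 21505/7) = (21631/4)*(-72687/7) = -1572292497/28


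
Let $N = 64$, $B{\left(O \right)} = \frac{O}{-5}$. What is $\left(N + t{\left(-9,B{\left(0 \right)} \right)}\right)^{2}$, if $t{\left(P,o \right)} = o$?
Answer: $4096$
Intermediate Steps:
$B{\left(O \right)} = - \frac{O}{5}$ ($B{\left(O \right)} = O \left(- \frac{1}{5}\right) = - \frac{O}{5}$)
$\left(N + t{\left(-9,B{\left(0 \right)} \right)}\right)^{2} = \left(64 - 0\right)^{2} = \left(64 + 0\right)^{2} = 64^{2} = 4096$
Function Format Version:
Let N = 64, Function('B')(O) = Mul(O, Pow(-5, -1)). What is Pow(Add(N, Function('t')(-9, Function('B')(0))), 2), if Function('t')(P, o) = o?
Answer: 4096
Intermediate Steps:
Function('B')(O) = Mul(Rational(-1, 5), O) (Function('B')(O) = Mul(O, Rational(-1, 5)) = Mul(Rational(-1, 5), O))
Pow(Add(N, Function('t')(-9, Function('B')(0))), 2) = Pow(Add(64, Mul(Rational(-1, 5), 0)), 2) = Pow(Add(64, 0), 2) = Pow(64, 2) = 4096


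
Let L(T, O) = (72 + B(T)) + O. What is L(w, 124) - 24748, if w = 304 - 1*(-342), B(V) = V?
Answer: -23906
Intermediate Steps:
w = 646 (w = 304 + 342 = 646)
L(T, O) = 72 + O + T (L(T, O) = (72 + T) + O = 72 + O + T)
L(w, 124) - 24748 = (72 + 124 + 646) - 24748 = 842 - 24748 = -23906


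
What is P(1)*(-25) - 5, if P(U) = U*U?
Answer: -30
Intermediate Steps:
P(U) = U²
P(1)*(-25) - 5 = 1²*(-25) - 5 = 1*(-25) - 5 = -25 - 5 = -30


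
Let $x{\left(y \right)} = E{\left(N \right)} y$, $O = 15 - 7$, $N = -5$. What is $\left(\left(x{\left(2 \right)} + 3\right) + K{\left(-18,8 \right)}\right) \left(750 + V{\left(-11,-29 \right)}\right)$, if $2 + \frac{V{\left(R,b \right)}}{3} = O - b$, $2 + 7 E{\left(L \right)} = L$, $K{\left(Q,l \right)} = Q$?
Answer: $-14535$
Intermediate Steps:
$E{\left(L \right)} = - \frac{2}{7} + \frac{L}{7}$
$O = 8$ ($O = 15 - 7 = 8$)
$V{\left(R,b \right)} = 18 - 3 b$ ($V{\left(R,b \right)} = -6 + 3 \left(8 - b\right) = -6 - \left(-24 + 3 b\right) = 18 - 3 b$)
$x{\left(y \right)} = - y$ ($x{\left(y \right)} = \left(- \frac{2}{7} + \frac{1}{7} \left(-5\right)\right) y = \left(- \frac{2}{7} - \frac{5}{7}\right) y = - y$)
$\left(\left(x{\left(2 \right)} + 3\right) + K{\left(-18,8 \right)}\right) \left(750 + V{\left(-11,-29 \right)}\right) = \left(\left(\left(-1\right) 2 + 3\right) - 18\right) \left(750 + \left(18 - -87\right)\right) = \left(\left(-2 + 3\right) - 18\right) \left(750 + \left(18 + 87\right)\right) = \left(1 - 18\right) \left(750 + 105\right) = \left(-17\right) 855 = -14535$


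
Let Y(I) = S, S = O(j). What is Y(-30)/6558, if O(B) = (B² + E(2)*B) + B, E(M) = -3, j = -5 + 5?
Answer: 0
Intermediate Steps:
j = 0
O(B) = B² - 2*B (O(B) = (B² - 3*B) + B = B² - 2*B)
S = 0 (S = 0*(-2 + 0) = 0*(-2) = 0)
Y(I) = 0
Y(-30)/6558 = 0/6558 = 0*(1/6558) = 0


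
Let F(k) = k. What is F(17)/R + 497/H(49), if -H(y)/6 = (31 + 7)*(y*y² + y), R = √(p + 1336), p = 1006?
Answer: -71/3833592 + 17*√2342/2342 ≈ 0.35126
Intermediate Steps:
R = √2342 (R = √(1006 + 1336) = √2342 ≈ 48.394)
H(y) = -228*y - 228*y³ (H(y) = -6*(31 + 7)*(y*y² + y) = -228*(y³ + y) = -228*(y + y³) = -6*(38*y + 38*y³) = -228*y - 228*y³)
F(17)/R + 497/H(49) = 17/(√2342) + 497/((-228*49*(1 + 49²))) = 17*(√2342/2342) + 497/((-228*49*(1 + 2401))) = 17*√2342/2342 + 497/((-228*49*2402)) = 17*√2342/2342 + 497/(-26835144) = 17*√2342/2342 + 497*(-1/26835144) = 17*√2342/2342 - 71/3833592 = -71/3833592 + 17*√2342/2342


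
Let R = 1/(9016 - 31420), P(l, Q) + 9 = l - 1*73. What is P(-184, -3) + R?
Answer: -5959465/22404 ≈ -266.00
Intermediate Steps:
P(l, Q) = -82 + l (P(l, Q) = -9 + (l - 1*73) = -9 + (l - 73) = -9 + (-73 + l) = -82 + l)
R = -1/22404 (R = 1/(-22404) = -1/22404 ≈ -4.4635e-5)
P(-184, -3) + R = (-82 - 184) - 1/22404 = -266 - 1/22404 = -5959465/22404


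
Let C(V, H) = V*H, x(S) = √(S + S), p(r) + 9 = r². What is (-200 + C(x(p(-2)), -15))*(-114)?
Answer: 22800 + 1710*I*√10 ≈ 22800.0 + 5407.5*I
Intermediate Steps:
p(r) = -9 + r²
x(S) = √2*√S (x(S) = √(2*S) = √2*√S)
C(V, H) = H*V
(-200 + C(x(p(-2)), -15))*(-114) = (-200 - 15*√2*√(-9 + (-2)²))*(-114) = (-200 - 15*√2*√(-9 + 4))*(-114) = (-200 - 15*√2*√(-5))*(-114) = (-200 - 15*√2*I*√5)*(-114) = (-200 - 15*I*√10)*(-114) = 22800 + 1710*I*√10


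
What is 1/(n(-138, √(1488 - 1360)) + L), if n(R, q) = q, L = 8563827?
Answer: 8563827/73339132885801 - 8*√2/73339132885801 ≈ 1.1677e-7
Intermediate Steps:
1/(n(-138, √(1488 - 1360)) + L) = 1/(√(1488 - 1360) + 8563827) = 1/(√128 + 8563827) = 1/(8*√2 + 8563827) = 1/(8563827 + 8*√2)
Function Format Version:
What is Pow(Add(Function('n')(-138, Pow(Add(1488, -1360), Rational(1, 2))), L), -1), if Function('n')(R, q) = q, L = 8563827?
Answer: Add(Rational(8563827, 73339132885801), Mul(Rational(-8, 73339132885801), Pow(2, Rational(1, 2)))) ≈ 1.1677e-7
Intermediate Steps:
Pow(Add(Function('n')(-138, Pow(Add(1488, -1360), Rational(1, 2))), L), -1) = Pow(Add(Pow(Add(1488, -1360), Rational(1, 2)), 8563827), -1) = Pow(Add(Pow(128, Rational(1, 2)), 8563827), -1) = Pow(Add(Mul(8, Pow(2, Rational(1, 2))), 8563827), -1) = Pow(Add(8563827, Mul(8, Pow(2, Rational(1, 2)))), -1)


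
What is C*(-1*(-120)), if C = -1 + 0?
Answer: -120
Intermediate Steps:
C = -1
C*(-1*(-120)) = -(-1)*(-120) = -1*120 = -120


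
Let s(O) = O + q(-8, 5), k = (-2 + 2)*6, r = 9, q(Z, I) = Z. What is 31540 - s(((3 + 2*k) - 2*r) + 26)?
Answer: 31537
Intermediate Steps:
k = 0 (k = 0*6 = 0)
s(O) = -8 + O (s(O) = O - 8 = -8 + O)
31540 - s(((3 + 2*k) - 2*r) + 26) = 31540 - (-8 + (((3 + 2*0) - 2*9) + 26)) = 31540 - (-8 + (((3 + 0) - 18) + 26)) = 31540 - (-8 + ((3 - 18) + 26)) = 31540 - (-8 + (-15 + 26)) = 31540 - (-8 + 11) = 31540 - 1*3 = 31540 - 3 = 31537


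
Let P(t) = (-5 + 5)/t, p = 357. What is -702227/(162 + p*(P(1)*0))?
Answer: -702227/162 ≈ -4334.7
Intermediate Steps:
P(t) = 0 (P(t) = 0/t = 0)
-702227/(162 + p*(P(1)*0)) = -702227/(162 + 357*(0*0)) = -702227/(162 + 357*0) = -702227/(162 + 0) = -702227/162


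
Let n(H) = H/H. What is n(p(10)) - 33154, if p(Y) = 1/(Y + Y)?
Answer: -33153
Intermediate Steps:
p(Y) = 1/(2*Y)
n(H) = 1
n(p(10)) - 33154 = 1 - 33154 = -33153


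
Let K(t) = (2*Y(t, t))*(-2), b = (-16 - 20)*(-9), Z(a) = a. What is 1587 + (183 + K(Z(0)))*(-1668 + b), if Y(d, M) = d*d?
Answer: -244365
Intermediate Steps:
Y(d, M) = d²
b = 324 (b = -36*(-9) = 324)
K(t) = -4*t² (K(t) = (2*t²)*(-2) = -4*t²)
1587 + (183 + K(Z(0)))*(-1668 + b) = 1587 + (183 - 4*0²)*(-1668 + 324) = 1587 + (183 - 4*0)*(-1344) = 1587 + (183 + 0)*(-1344) = 1587 + 183*(-1344) = 1587 - 245952 = -244365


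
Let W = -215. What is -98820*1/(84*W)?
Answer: 1647/301 ≈ 5.4718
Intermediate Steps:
-98820*1/(84*W) = -98820/(84*(-215)) = -98820/(-18060) = -98820*(-1/18060) = 1647/301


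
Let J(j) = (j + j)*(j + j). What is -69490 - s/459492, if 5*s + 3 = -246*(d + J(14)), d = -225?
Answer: -53216785961/765820 ≈ -69490.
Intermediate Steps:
J(j) = 4*j**2 (J(j) = (2*j)*(2*j) = 4*j**2)
s = -137517/5 (s = -3/5 + (-246*(-225 + 4*14**2))/5 = -3/5 + (-246*(-225 + 4*196))/5 = -3/5 + (-246*(-225 + 784))/5 = -3/5 + (-246*559)/5 = -3/5 + (1/5)*(-137514) = -3/5 - 137514/5 = -137517/5 ≈ -27503.)
-69490 - s/459492 = -69490 - (-137517)/(5*459492) = -69490 - 1*(-45839/765820) = -69490 + 45839/765820 = -53216785961/765820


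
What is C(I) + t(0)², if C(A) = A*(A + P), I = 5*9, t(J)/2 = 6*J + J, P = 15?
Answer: 2700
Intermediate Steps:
t(J) = 14*J (t(J) = 2*(6*J + J) = 2*(7*J) = 14*J)
I = 45
C(A) = A*(15 + A) (C(A) = A*(A + 15) = A*(15 + A))
C(I) + t(0)² = 45*(15 + 45) + (14*0)² = 45*60 + 0² = 2700 + 0 = 2700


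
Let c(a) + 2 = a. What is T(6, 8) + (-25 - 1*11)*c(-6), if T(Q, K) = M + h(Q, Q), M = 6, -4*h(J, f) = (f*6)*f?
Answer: 240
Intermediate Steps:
h(J, f) = -3*f²/2 (h(J, f) = -f*6*f/4 = -6*f*f/4 = -3*f²/2)
c(a) = -2 + a
T(Q, K) = 6 - 3*Q²/2
T(6, 8) + (-25 - 1*11)*c(-6) = (6 - 3/2*6²) + (-25 - 1*11)*(-2 - 6) = (6 - 3/2*36) + (-25 - 11)*(-8) = (6 - 54) - 36*(-8) = -48 + 288 = 240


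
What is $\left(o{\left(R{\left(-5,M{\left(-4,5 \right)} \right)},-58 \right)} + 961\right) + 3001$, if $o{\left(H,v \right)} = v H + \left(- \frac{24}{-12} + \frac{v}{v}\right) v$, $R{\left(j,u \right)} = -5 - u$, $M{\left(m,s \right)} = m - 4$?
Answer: $3614$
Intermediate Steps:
$M{\left(m,s \right)} = -4 + m$
$o{\left(H,v \right)} = 3 v + H v$ ($o{\left(H,v \right)} = H v + \left(\left(-24\right) \left(- \frac{1}{12}\right) + 1\right) v = H v + \left(2 + 1\right) v = H v + 3 v = 3 v + H v$)
$\left(o{\left(R{\left(-5,M{\left(-4,5 \right)} \right)},-58 \right)} + 961\right) + 3001 = \left(- 58 \left(3 - -3\right) + 961\right) + 3001 = \left(- 58 \left(3 + \left(-5 + 8\right)\right) + 961\right) + 3001 = \left(- 58 \left(3 + 3\right) + 961\right) + 3001 = \left(\left(-58\right) 6 + 961\right) + 3001 = \left(-348 + 961\right) + 3001 = 613 + 3001 = 3614$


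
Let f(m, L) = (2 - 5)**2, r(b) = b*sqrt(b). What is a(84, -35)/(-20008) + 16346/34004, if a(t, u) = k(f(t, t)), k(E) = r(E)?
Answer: 81533165/170088008 ≈ 0.47936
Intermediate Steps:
r(b) = b**(3/2)
f(m, L) = 9 (f(m, L) = (-3)**2 = 9)
k(E) = E**(3/2)
a(t, u) = 27 (a(t, u) = 9**(3/2) = 27)
a(84, -35)/(-20008) + 16346/34004 = 27/(-20008) + 16346/34004 = 27*(-1/20008) + 16346*(1/34004) = -27/20008 + 8173/17002 = 81533165/170088008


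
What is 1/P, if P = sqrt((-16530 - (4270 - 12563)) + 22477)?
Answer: sqrt(890)/3560 ≈ 0.0083800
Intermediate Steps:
P = 4*sqrt(890) (P = sqrt((-16530 - 1*(-8293)) + 22477) = sqrt((-16530 + 8293) + 22477) = sqrt(-8237 + 22477) = sqrt(14240) = 4*sqrt(890) ≈ 119.33)
1/P = 1/(4*sqrt(890)) = sqrt(890)/3560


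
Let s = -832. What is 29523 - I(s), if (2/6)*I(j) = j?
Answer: 32019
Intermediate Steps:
I(j) = 3*j
29523 - I(s) = 29523 - 3*(-832) = 29523 - 1*(-2496) = 29523 + 2496 = 32019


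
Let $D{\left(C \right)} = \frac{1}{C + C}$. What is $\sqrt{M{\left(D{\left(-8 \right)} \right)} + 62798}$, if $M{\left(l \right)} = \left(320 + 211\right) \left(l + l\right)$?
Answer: $\frac{\sqrt{1003706}}{4} \approx 250.46$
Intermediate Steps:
$D{\left(C \right)} = \frac{1}{2 C}$
$M{\left(l \right)} = 1062 l$ ($M{\left(l \right)} = 531 \cdot 2 l = 1062 l$)
$\sqrt{M{\left(D{\left(-8 \right)} \right)} + 62798} = \sqrt{1062 \frac{1}{2 \left(-8\right)} + 62798} = \sqrt{1062 \cdot \frac{1}{2} \left(- \frac{1}{8}\right) + 62798} = \sqrt{1062 \left(- \frac{1}{16}\right) + 62798} = \sqrt{- \frac{531}{8} + 62798} = \sqrt{\frac{501853}{8}} = \frac{\sqrt{1003706}}{4}$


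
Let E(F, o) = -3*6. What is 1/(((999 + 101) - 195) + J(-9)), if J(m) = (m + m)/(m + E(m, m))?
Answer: 3/2717 ≈ 0.0011042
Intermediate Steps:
E(F, o) = -18
J(m) = 2*m/(-18 + m) (J(m) = (m + m)/(m - 18) = (2*m)/(-18 + m) = 2*m/(-18 + m))
1/(((999 + 101) - 195) + J(-9)) = 1/(((999 + 101) - 195) + 2*(-9)/(-18 - 9)) = 1/((1100 - 195) + 2*(-9)/(-27)) = 1/(905 + 2*(-9)*(-1/27)) = 1/(905 + ⅔) = 1/(2717/3) = 3/2717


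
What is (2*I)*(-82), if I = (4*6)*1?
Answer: -3936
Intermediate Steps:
I = 24 (I = 24*1 = 24)
(2*I)*(-82) = (2*24)*(-82) = 48*(-82) = -3936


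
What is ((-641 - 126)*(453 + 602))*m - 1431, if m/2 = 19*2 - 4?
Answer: -55026011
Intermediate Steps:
m = 68 (m = 2*(19*2 - 4) = 2*(38 - 4) = 2*34 = 68)
((-641 - 126)*(453 + 602))*m - 1431 = ((-641 - 126)*(453 + 602))*68 - 1431 = -767*1055*68 - 1431 = -809185*68 - 1431 = -55024580 - 1431 = -55026011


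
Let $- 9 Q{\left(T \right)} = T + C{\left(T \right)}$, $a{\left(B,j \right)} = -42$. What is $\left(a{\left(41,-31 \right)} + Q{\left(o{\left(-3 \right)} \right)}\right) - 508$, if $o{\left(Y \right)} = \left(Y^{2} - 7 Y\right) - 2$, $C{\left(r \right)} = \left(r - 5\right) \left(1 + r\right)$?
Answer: $- \frac{5645}{9} \approx -627.22$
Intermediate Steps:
$C{\left(r \right)} = \left(1 + r\right) \left(-5 + r\right)$ ($C{\left(r \right)} = \left(-5 + r\right) \left(1 + r\right) = \left(1 + r\right) \left(-5 + r\right)$)
$o{\left(Y \right)} = -2 + Y^{2} - 7 Y$
$Q{\left(T \right)} = \frac{5}{9} - \frac{T^{2}}{9} + \frac{T}{3}$ ($Q{\left(T \right)} = - \frac{T - \left(5 - T^{2} + 4 T\right)}{9} = - \frac{-5 + T^{2} - 3 T}{9} = \frac{5}{9} - \frac{T^{2}}{9} + \frac{T}{3}$)
$\left(a{\left(41,-31 \right)} + Q{\left(o{\left(-3 \right)} \right)}\right) - 508 = \left(-42 + \left(\frac{5}{9} - \frac{\left(-2 + \left(-3\right)^{2} - -21\right)^{2}}{9} + \frac{-2 + \left(-3\right)^{2} - -21}{3}\right)\right) - 508 = \left(-42 + \left(\frac{5}{9} - \frac{\left(-2 + 9 + 21\right)^{2}}{9} + \frac{-2 + 9 + 21}{3}\right)\right) - 508 = \left(-42 + \left(\frac{5}{9} - \frac{28^{2}}{9} + \frac{1}{3} \cdot 28\right)\right) - 508 = \left(-42 + \left(\frac{5}{9} - \frac{784}{9} + \frac{28}{3}\right)\right) - 508 = \left(-42 - \frac{695}{9}\right) - 508 = - \frac{1073}{9} - 508 = - \frac{5645}{9}$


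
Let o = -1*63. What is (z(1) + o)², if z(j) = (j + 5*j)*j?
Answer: 3249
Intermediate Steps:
o = -63
z(j) = 6*j² (z(j) = (6*j)*j = 6*j²)
(z(1) + o)² = (6*1² - 63)² = (6*1 - 63)² = (6 - 63)² = (-57)² = 3249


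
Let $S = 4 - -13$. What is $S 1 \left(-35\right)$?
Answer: $-595$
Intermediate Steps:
$S = 17$ ($S = 4 + 13 = 17$)
$S 1 \left(-35\right) = 17 \cdot 1 \left(-35\right) = 17 \left(-35\right) = -595$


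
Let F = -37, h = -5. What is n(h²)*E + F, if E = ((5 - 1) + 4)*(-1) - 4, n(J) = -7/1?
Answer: 47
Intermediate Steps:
n(J) = -7 (n(J) = -7*1 = -7)
E = -12 (E = (4 + 4)*(-1) - 4 = 8*(-1) - 4 = -8 - 4 = -12)
n(h²)*E + F = -7*(-12) - 37 = 84 - 37 = 47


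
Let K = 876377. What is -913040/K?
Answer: -9040/8677 ≈ -1.0418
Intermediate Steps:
-913040/K = -913040/876377 = -913040*1/876377 = -9040/8677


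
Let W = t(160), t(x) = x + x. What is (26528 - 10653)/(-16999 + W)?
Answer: -15875/16679 ≈ -0.95180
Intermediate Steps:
t(x) = 2*x
W = 320 (W = 2*160 = 320)
(26528 - 10653)/(-16999 + W) = (26528 - 10653)/(-16999 + 320) = 15875/(-16679) = 15875*(-1/16679) = -15875/16679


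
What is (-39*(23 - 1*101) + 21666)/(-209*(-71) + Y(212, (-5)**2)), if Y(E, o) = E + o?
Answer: 6177/3769 ≈ 1.6389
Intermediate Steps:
(-39*(23 - 1*101) + 21666)/(-209*(-71) + Y(212, (-5)**2)) = (-39*(23 - 1*101) + 21666)/(-209*(-71) + (212 + (-5)**2)) = (-39*(23 - 101) + 21666)/(14839 + (212 + 25)) = (-39*(-78) + 21666)/(14839 + 237) = (3042 + 21666)/15076 = 24708*(1/15076) = 6177/3769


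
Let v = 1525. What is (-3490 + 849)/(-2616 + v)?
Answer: 2641/1091 ≈ 2.4207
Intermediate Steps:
(-3490 + 849)/(-2616 + v) = (-3490 + 849)/(-2616 + 1525) = -2641/(-1091) = -2641*(-1/1091) = 2641/1091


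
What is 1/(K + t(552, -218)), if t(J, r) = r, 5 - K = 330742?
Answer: -1/330955 ≈ -3.0216e-6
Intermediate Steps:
K = -330737 (K = 5 - 1*330742 = 5 - 330742 = -330737)
1/(K + t(552, -218)) = 1/(-330737 - 218) = 1/(-330955) = -1/330955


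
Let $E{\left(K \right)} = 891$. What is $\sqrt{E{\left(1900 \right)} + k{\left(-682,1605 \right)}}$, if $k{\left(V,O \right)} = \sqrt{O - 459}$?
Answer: $\sqrt{891 + \sqrt{1146}} \approx 30.411$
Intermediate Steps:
$k{\left(V,O \right)} = \sqrt{-459 + O}$
$\sqrt{E{\left(1900 \right)} + k{\left(-682,1605 \right)}} = \sqrt{891 + \sqrt{-459 + 1605}} = \sqrt{891 + \sqrt{1146}}$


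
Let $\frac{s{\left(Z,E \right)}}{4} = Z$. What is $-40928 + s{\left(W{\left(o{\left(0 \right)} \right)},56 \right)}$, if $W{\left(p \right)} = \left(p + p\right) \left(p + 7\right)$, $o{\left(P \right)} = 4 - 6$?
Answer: $-41008$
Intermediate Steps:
$o{\left(P \right)} = -2$ ($o{\left(P \right)} = 4 - 6 = -2$)
$W{\left(p \right)} = 2 p \left(7 + p\right)$
$s{\left(Z,E \right)} = 4 Z$
$-40928 + s{\left(W{\left(o{\left(0 \right)} \right)},56 \right)} = -40928 + 4 \cdot 2 \left(-2\right) \left(7 - 2\right) = -40928 + 4 \cdot 2 \left(-2\right) 5 = -40928 + 4 \left(-20\right) = -40928 - 80 = -41008$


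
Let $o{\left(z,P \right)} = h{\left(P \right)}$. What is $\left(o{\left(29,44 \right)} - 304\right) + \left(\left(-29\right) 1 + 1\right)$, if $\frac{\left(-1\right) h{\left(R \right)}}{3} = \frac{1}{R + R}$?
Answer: $- \frac{29219}{88} \approx -332.03$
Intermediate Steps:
$h{\left(R \right)} = - \frac{3}{2 R}$ ($h{\left(R \right)} = - \frac{3}{R + R} = - \frac{3}{2 R}$)
$o{\left(z,P \right)} = - \frac{3}{2 P}$
$\left(o{\left(29,44 \right)} - 304\right) + \left(\left(-29\right) 1 + 1\right) = \left(- \frac{3}{2 \cdot 44} - 304\right) + \left(\left(-29\right) 1 + 1\right) = \left(\left(- \frac{3}{2}\right) \frac{1}{44} - 304\right) + \left(-29 + 1\right) = \left(- \frac{3}{88} - 304\right) - 28 = - \frac{26755}{88} - 28 = - \frac{29219}{88}$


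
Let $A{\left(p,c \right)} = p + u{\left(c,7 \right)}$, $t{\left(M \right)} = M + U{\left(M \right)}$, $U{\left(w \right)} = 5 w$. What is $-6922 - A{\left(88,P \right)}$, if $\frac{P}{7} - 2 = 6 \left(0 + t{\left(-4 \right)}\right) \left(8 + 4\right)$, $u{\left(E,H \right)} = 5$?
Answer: $-7015$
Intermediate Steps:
$t{\left(M \right)} = 6 M$ ($t{\left(M \right)} = M + 5 M = 6 M$)
$P = -12082$ ($P = 14 + 7 \cdot 6 \left(0 + 6 \left(-4\right)\right) \left(8 + 4\right) = 14 + 7 \cdot 6 \left(0 - 24\right) 12 = 14 + 7 \cdot 6 \left(-24\right) 12 = 14 + 7 \left(\left(-144\right) 12\right) = 14 + 7 \left(-1728\right) = 14 - 12096 = -12082$)
$A{\left(p,c \right)} = 5 + p$ ($A{\left(p,c \right)} = p + 5 = 5 + p$)
$-6922 - A{\left(88,P \right)} = -6922 - \left(5 + 88\right) = -6922 - 93 = -7015$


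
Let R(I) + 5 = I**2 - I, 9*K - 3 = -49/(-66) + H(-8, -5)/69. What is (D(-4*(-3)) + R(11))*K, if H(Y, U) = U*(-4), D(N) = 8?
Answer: 691673/13662 ≈ 50.628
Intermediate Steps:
H(Y, U) = -4*U
K = 6121/13662 (K = 1/3 + (-49/(-66) - 4*(-5)/69)/9 = 1/3 + (-49*(-1/66) + 20*(1/69))/9 = 1/3 + (49/66 + 20/69)/9 = 1/3 + (1/9)*(1567/1518) = 1/3 + 1567/13662 = 6121/13662 ≈ 0.44803)
R(I) = -5 + I**2 - I (R(I) = -5 + (I**2 - I) = -5 + I**2 - I)
(D(-4*(-3)) + R(11))*K = (8 + (-5 + 11**2 - 1*11))*(6121/13662) = (8 + (-5 + 121 - 11))*(6121/13662) = (8 + 105)*(6121/13662) = 113*(6121/13662) = 691673/13662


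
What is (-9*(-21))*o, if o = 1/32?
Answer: 189/32 ≈ 5.9063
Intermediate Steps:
o = 1/32 ≈ 0.031250
(-9*(-21))*o = -9*(-21)*(1/32) = 189*(1/32) = 189/32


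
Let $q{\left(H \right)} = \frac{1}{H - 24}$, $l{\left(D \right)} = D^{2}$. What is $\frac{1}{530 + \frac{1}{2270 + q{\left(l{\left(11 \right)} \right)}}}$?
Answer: $\frac{220191}{116701327} \approx 0.0018868$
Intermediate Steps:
$q{\left(H \right)} = \frac{1}{-24 + H}$
$\frac{1}{530 + \frac{1}{2270 + q{\left(l{\left(11 \right)} \right)}}} = \frac{1}{530 + \frac{1}{2270 + \frac{1}{-24 + 11^{2}}}} = \frac{1}{530 + \frac{1}{2270 + \frac{1}{-24 + 121}}} = \frac{1}{530 + \frac{1}{2270 + \frac{1}{97}}} = \frac{1}{530 + \frac{1}{\frac{220191}{97}}} = \frac{1}{530 + \frac{97}{220191}} = \frac{1}{\frac{116701327}{220191}} = \frac{220191}{116701327}$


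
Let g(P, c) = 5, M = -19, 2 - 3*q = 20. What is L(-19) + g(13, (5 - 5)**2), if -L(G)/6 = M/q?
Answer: -14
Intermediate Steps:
q = -6 (q = 2/3 - 1/3*20 = 2/3 - 20/3 = -6)
L(G) = -19 (L(G) = -(-114)/(-6) = -(-114)*(-1)/6 = -6*19/6 = -19)
L(-19) + g(13, (5 - 5)**2) = -19 + 5 = -14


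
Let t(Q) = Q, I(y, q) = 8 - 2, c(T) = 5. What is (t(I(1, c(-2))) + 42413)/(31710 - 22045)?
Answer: 42419/9665 ≈ 4.3889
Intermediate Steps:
I(y, q) = 6
(t(I(1, c(-2))) + 42413)/(31710 - 22045) = (6 + 42413)/(31710 - 22045) = 42419/9665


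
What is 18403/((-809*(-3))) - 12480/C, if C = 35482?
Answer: 311343143/43057407 ≈ 7.2309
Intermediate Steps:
18403/((-809*(-3))) - 12480/C = 18403/((-809*(-3))) - 12480/35482 = 18403/2427 - 12480*1/35482 = 18403*(1/2427) - 6240/17741 = 18403/2427 - 6240/17741 = 311343143/43057407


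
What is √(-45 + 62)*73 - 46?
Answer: -46 + 73*√17 ≈ 254.99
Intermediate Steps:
√(-45 + 62)*73 - 46 = √17*73 - 46 = 73*√17 - 46 = -46 + 73*√17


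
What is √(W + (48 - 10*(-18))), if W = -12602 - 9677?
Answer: I*√22051 ≈ 148.5*I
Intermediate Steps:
W = -22279
√(W + (48 - 10*(-18))) = √(-22279 + (48 - 10*(-18))) = √(-22279 + (48 + 180)) = √(-22279 + 228) = √(-22051) = I*√22051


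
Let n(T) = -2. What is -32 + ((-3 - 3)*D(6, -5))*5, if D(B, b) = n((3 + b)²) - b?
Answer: -122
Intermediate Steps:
D(B, b) = -2 - b
-32 + ((-3 - 3)*D(6, -5))*5 = -32 + ((-3 - 3)*(-2 - 1*(-5)))*5 = -32 - 6*(-2 + 5)*5 = -32 - 6*3*5 = -32 - 18*5 = -32 - 90 = -122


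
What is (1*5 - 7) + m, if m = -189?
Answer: -191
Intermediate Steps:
(1*5 - 7) + m = (1*5 - 7) - 189 = (5 - 7) - 189 = -2 - 189 = -191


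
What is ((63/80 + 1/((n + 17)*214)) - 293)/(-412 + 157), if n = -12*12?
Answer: 105890031/92405200 ≈ 1.1459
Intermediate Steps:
n = -144
((63/80 + 1/((n + 17)*214)) - 293)/(-412 + 157) = ((63/80 + 1/((-144 + 17)*214)) - 293)/(-412 + 157) = ((63*(1/80) + (1/214)/(-127)) - 293)/(-255) = ((63/80 - 1/127*1/214) - 293)*(-1/255) = ((63/80 - 1/27178) - 293)*(-1/255) = (856067/1087120 - 293)*(-1/255) = -317670093/1087120*(-1/255) = 105890031/92405200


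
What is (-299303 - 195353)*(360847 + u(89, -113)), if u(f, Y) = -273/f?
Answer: -15885931852160/89 ≈ -1.7849e+11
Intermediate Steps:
(-299303 - 195353)*(360847 + u(89, -113)) = (-299303 - 195353)*(360847 - 273/89) = -494656*(360847 - 273*1/89) = -494656*(360847 - 273/89) = -494656*32115110/89 = -15885931852160/89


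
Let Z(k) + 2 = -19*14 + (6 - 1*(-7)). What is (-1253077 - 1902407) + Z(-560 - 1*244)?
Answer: -3155739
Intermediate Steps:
Z(k) = -255 (Z(k) = -2 + (-19*14 + (6 - 1*(-7))) = -2 + (-266 + (6 + 7)) = -2 + (-266 + 13) = -2 - 253 = -255)
(-1253077 - 1902407) + Z(-560 - 1*244) = (-1253077 - 1902407) - 255 = -3155484 - 255 = -3155739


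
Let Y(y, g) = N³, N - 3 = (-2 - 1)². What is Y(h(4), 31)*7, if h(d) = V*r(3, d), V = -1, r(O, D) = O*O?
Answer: 12096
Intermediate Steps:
r(O, D) = O²
N = 12 (N = 3 + (-2 - 1)² = 3 + (-3)² = 3 + 9 = 12)
h(d) = -9 (h(d) = -1*3² = -1*9 = -9)
Y(y, g) = 1728 (Y(y, g) = 12³ = 1728)
Y(h(4), 31)*7 = 1728*7 = 12096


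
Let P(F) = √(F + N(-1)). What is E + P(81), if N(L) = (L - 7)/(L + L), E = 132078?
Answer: 132078 + √85 ≈ 1.3209e+5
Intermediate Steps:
N(L) = (-7 + L)/(2*L) (N(L) = (-7 + L)/((2*L)) = (-7 + L)*(1/(2*L)) = (-7 + L)/(2*L))
P(F) = √(4 + F) (P(F) = √(F + (½)*(-7 - 1)/(-1)) = √(F + (½)*(-1)*(-8)) = √(F + 4) = √(4 + F))
E + P(81) = 132078 + √(4 + 81) = 132078 + √85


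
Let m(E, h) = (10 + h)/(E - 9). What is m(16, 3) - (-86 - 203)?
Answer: 2036/7 ≈ 290.86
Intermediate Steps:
m(E, h) = (10 + h)/(-9 + E)
m(16, 3) - (-86 - 203) = (10 + 3)/(-9 + 16) - (-86 - 203) = 13/7 - 1*(-289) = (1/7)*13 + 289 = 13/7 + 289 = 2036/7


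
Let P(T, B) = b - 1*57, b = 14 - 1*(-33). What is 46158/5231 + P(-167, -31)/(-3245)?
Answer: 29967004/3394919 ≈ 8.8270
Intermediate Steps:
b = 47 (b = 14 + 33 = 47)
P(T, B) = -10 (P(T, B) = 47 - 1*57 = 47 - 57 = -10)
46158/5231 + P(-167, -31)/(-3245) = 46158/5231 - 10/(-3245) = 46158*(1/5231) - 10*(-1/3245) = 46158/5231 + 2/649 = 29967004/3394919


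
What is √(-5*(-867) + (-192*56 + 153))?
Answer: 6*I*√174 ≈ 79.145*I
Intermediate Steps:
√(-5*(-867) + (-192*56 + 153)) = √(4335 + (-10752 + 153)) = √(4335 - 10599) = √(-6264) = 6*I*√174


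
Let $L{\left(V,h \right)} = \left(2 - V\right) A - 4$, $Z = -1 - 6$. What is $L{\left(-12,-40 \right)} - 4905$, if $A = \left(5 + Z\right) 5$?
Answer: $-5049$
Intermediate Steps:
$Z = -7$ ($Z = -1 - 6 = -7$)
$A = -10$ ($A = \left(5 - 7\right) 5 = \left(-2\right) 5 = -10$)
$L{\left(V,h \right)} = -24 + 10 V$ ($L{\left(V,h \right)} = \left(2 - V\right) \left(-10\right) - 4 = \left(-20 + 10 V\right) - 4 = -24 + 10 V$)
$L{\left(-12,-40 \right)} - 4905 = \left(-24 + 10 \left(-12\right)\right) - 4905 = \left(-24 - 120\right) - 4905 = -144 - 4905 = -5049$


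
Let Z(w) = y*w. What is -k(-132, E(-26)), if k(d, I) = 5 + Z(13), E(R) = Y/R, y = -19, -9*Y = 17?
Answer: 242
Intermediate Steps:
Y = -17/9 (Y = -⅑*17 = -17/9 ≈ -1.8889)
E(R) = -17/(9*R)
Z(w) = -19*w
k(d, I) = -242 (k(d, I) = 5 - 19*13 = 5 - 247 = -242)
-k(-132, E(-26)) = -1*(-242) = 242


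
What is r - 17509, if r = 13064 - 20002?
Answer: -24447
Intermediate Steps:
r = -6938
r - 17509 = -6938 - 17509 = -24447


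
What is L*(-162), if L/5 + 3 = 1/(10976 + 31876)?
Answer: 17354925/7142 ≈ 2430.0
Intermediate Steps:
L = -642775/42852 (L = -15 + 5/(10976 + 31876) = -15 + 5/42852 = -642775/42852 ≈ -15.000)
L*(-162) = -642775/42852*(-162) = 17354925/7142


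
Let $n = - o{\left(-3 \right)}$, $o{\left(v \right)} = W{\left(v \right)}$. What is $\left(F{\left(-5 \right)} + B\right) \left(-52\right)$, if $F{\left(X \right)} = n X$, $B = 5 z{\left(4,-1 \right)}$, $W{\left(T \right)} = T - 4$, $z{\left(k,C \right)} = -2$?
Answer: $2340$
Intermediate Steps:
$W{\left(T \right)} = -4 + T$
$o{\left(v \right)} = -4 + v$
$n = 7$ ($n = - (-4 - 3) = \left(-1\right) \left(-7\right) = 7$)
$B = -10$ ($B = 5 \left(-2\right) = -10$)
$F{\left(X \right)} = 7 X$
$\left(F{\left(-5 \right)} + B\right) \left(-52\right) = \left(7 \left(-5\right) - 10\right) \left(-52\right) = \left(-35 - 10\right) \left(-52\right) = \left(-45\right) \left(-52\right) = 2340$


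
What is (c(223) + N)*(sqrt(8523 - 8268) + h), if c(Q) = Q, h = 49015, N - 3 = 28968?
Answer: 1430943910 + 29194*sqrt(255) ≈ 1.4314e+9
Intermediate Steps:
N = 28971 (N = 3 + 28968 = 28971)
(c(223) + N)*(sqrt(8523 - 8268) + h) = (223 + 28971)*(sqrt(8523 - 8268) + 49015) = 29194*(sqrt(255) + 49015) = 29194*(49015 + sqrt(255)) = 1430943910 + 29194*sqrt(255)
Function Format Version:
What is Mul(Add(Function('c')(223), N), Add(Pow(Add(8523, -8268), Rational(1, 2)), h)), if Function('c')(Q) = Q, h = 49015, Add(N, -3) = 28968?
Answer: Add(1430943910, Mul(29194, Pow(255, Rational(1, 2)))) ≈ 1.4314e+9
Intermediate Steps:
N = 28971 (N = Add(3, 28968) = 28971)
Mul(Add(Function('c')(223), N), Add(Pow(Add(8523, -8268), Rational(1, 2)), h)) = Mul(Add(223, 28971), Add(Pow(Add(8523, -8268), Rational(1, 2)), 49015)) = Mul(29194, Add(Pow(255, Rational(1, 2)), 49015)) = Mul(29194, Add(49015, Pow(255, Rational(1, 2)))) = Add(1430943910, Mul(29194, Pow(255, Rational(1, 2))))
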